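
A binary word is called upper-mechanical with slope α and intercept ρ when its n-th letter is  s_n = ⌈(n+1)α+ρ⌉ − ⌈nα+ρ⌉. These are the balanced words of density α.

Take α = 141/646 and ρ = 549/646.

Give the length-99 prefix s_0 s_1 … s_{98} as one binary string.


100001000100001000010001000010001000010001000010000100010000100010000100010000100001000100001000100

n=0: ⌈(1·141+549)/646⌉ − ⌈(0·141+549)/646⌉ = ⌈690/646⌉ − ⌈549/646⌉ = 2 − 1 = 1
n=1: ⌈(2·141+549)/646⌉ − ⌈(1·141+549)/646⌉ = ⌈831/646⌉ − ⌈690/646⌉ = 2 − 2 = 0
n=2: ⌈(3·141+549)/646⌉ − ⌈(2·141+549)/646⌉ = ⌈972/646⌉ − ⌈831/646⌉ = 2 − 2 = 0
n=3: ⌈(4·141+549)/646⌉ − ⌈(3·141+549)/646⌉ = ⌈1113/646⌉ − ⌈972/646⌉ = 2 − 2 = 0
n=4: ⌈(5·141+549)/646⌉ − ⌈(4·141+549)/646⌉ = ⌈1254/646⌉ − ⌈1113/646⌉ = 2 − 2 = 0
n=5: ⌈(6·141+549)/646⌉ − ⌈(5·141+549)/646⌉ = ⌈1395/646⌉ − ⌈1254/646⌉ = 3 − 2 = 1
n=6: ⌈(7·141+549)/646⌉ − ⌈(6·141+549)/646⌉ = ⌈1536/646⌉ − ⌈1395/646⌉ = 3 − 3 = 0
n=7: ⌈(8·141+549)/646⌉ − ⌈(7·141+549)/646⌉ = ⌈1677/646⌉ − ⌈1536/646⌉ = 3 − 3 = 0
n=8: ⌈(9·141+549)/646⌉ − ⌈(8·141+549)/646⌉ = ⌈1818/646⌉ − ⌈1677/646⌉ = 3 − 3 = 0
n=9: ⌈(10·141+549)/646⌉ − ⌈(9·141+549)/646⌉ = ⌈1959/646⌉ − ⌈1818/646⌉ = 4 − 3 = 1
n=10: ⌈(11·141+549)/646⌉ − ⌈(10·141+549)/646⌉ = ⌈2100/646⌉ − ⌈1959/646⌉ = 4 − 4 = 0
n=11: ⌈(12·141+549)/646⌉ − ⌈(11·141+549)/646⌉ = ⌈2241/646⌉ − ⌈2100/646⌉ = 4 − 4 = 0
n=12: ⌈(13·141+549)/646⌉ − ⌈(12·141+549)/646⌉ = ⌈2382/646⌉ − ⌈2241/646⌉ = 4 − 4 = 0
n=13: ⌈(14·141+549)/646⌉ − ⌈(13·141+549)/646⌉ = ⌈2523/646⌉ − ⌈2382/646⌉ = 4 − 4 = 0
n=14: ⌈(15·141+549)/646⌉ − ⌈(14·141+549)/646⌉ = ⌈2664/646⌉ − ⌈2523/646⌉ = 5 − 4 = 1
n=15: ⌈(16·141+549)/646⌉ − ⌈(15·141+549)/646⌉ = ⌈2805/646⌉ − ⌈2664/646⌉ = 5 − 5 = 0
n=16: ⌈(17·141+549)/646⌉ − ⌈(16·141+549)/646⌉ = ⌈2946/646⌉ − ⌈2805/646⌉ = 5 − 5 = 0
n=17: ⌈(18·141+549)/646⌉ − ⌈(17·141+549)/646⌉ = ⌈3087/646⌉ − ⌈2946/646⌉ = 5 − 5 = 0
n=18: ⌈(19·141+549)/646⌉ − ⌈(18·141+549)/646⌉ = ⌈3228/646⌉ − ⌈3087/646⌉ = 5 − 5 = 0
n=19: ⌈(20·141+549)/646⌉ − ⌈(19·141+549)/646⌉ = ⌈3369/646⌉ − ⌈3228/646⌉ = 6 − 5 = 1
n=20: ⌈(21·141+549)/646⌉ − ⌈(20·141+549)/646⌉ = ⌈3510/646⌉ − ⌈3369/646⌉ = 6 − 6 = 0
n=21: ⌈(22·141+549)/646⌉ − ⌈(21·141+549)/646⌉ = ⌈3651/646⌉ − ⌈3510/646⌉ = 6 − 6 = 0
n=22: ⌈(23·141+549)/646⌉ − ⌈(22·141+549)/646⌉ = ⌈3792/646⌉ − ⌈3651/646⌉ = 6 − 6 = 0
n=23: ⌈(24·141+549)/646⌉ − ⌈(23·141+549)/646⌉ = ⌈3933/646⌉ − ⌈3792/646⌉ = 7 − 6 = 1
n=24: ⌈(25·141+549)/646⌉ − ⌈(24·141+549)/646⌉ = ⌈4074/646⌉ − ⌈3933/646⌉ = 7 − 7 = 0
n=25: ⌈(26·141+549)/646⌉ − ⌈(25·141+549)/646⌉ = ⌈4215/646⌉ − ⌈4074/646⌉ = 7 − 7 = 0
n=26: ⌈(27·141+549)/646⌉ − ⌈(26·141+549)/646⌉ = ⌈4356/646⌉ − ⌈4215/646⌉ = 7 − 7 = 0
n=27: ⌈(28·141+549)/646⌉ − ⌈(27·141+549)/646⌉ = ⌈4497/646⌉ − ⌈4356/646⌉ = 7 − 7 = 0
n=28: ⌈(29·141+549)/646⌉ − ⌈(28·141+549)/646⌉ = ⌈4638/646⌉ − ⌈4497/646⌉ = 8 − 7 = 1
n=29: ⌈(30·141+549)/646⌉ − ⌈(29·141+549)/646⌉ = ⌈4779/646⌉ − ⌈4638/646⌉ = 8 − 8 = 0
n=30: ⌈(31·141+549)/646⌉ − ⌈(30·141+549)/646⌉ = ⌈4920/646⌉ − ⌈4779/646⌉ = 8 − 8 = 0
n=31: ⌈(32·141+549)/646⌉ − ⌈(31·141+549)/646⌉ = ⌈5061/646⌉ − ⌈4920/646⌉ = 8 − 8 = 0
n=32: ⌈(33·141+549)/646⌉ − ⌈(32·141+549)/646⌉ = ⌈5202/646⌉ − ⌈5061/646⌉ = 9 − 8 = 1
n=33: ⌈(34·141+549)/646⌉ − ⌈(33·141+549)/646⌉ = ⌈5343/646⌉ − ⌈5202/646⌉ = 9 − 9 = 0
n=34: ⌈(35·141+549)/646⌉ − ⌈(34·141+549)/646⌉ = ⌈5484/646⌉ − ⌈5343/646⌉ = 9 − 9 = 0
n=35: ⌈(36·141+549)/646⌉ − ⌈(35·141+549)/646⌉ = ⌈5625/646⌉ − ⌈5484/646⌉ = 9 − 9 = 0
n=36: ⌈(37·141+549)/646⌉ − ⌈(36·141+549)/646⌉ = ⌈5766/646⌉ − ⌈5625/646⌉ = 9 − 9 = 0
n=37: ⌈(38·141+549)/646⌉ − ⌈(37·141+549)/646⌉ = ⌈5907/646⌉ − ⌈5766/646⌉ = 10 − 9 = 1
n=38: ⌈(39·141+549)/646⌉ − ⌈(38·141+549)/646⌉ = ⌈6048/646⌉ − ⌈5907/646⌉ = 10 − 10 = 0
n=39: ⌈(40·141+549)/646⌉ − ⌈(39·141+549)/646⌉ = ⌈6189/646⌉ − ⌈6048/646⌉ = 10 − 10 = 0
n=40: ⌈(41·141+549)/646⌉ − ⌈(40·141+549)/646⌉ = ⌈6330/646⌉ − ⌈6189/646⌉ = 10 − 10 = 0
n=41: ⌈(42·141+549)/646⌉ − ⌈(41·141+549)/646⌉ = ⌈6471/646⌉ − ⌈6330/646⌉ = 11 − 10 = 1
n=42: ⌈(43·141+549)/646⌉ − ⌈(42·141+549)/646⌉ = ⌈6612/646⌉ − ⌈6471/646⌉ = 11 − 11 = 0
n=43: ⌈(44·141+549)/646⌉ − ⌈(43·141+549)/646⌉ = ⌈6753/646⌉ − ⌈6612/646⌉ = 11 − 11 = 0
n=44: ⌈(45·141+549)/646⌉ − ⌈(44·141+549)/646⌉ = ⌈6894/646⌉ − ⌈6753/646⌉ = 11 − 11 = 0
n=45: ⌈(46·141+549)/646⌉ − ⌈(45·141+549)/646⌉ = ⌈7035/646⌉ − ⌈6894/646⌉ = 11 − 11 = 0
n=46: ⌈(47·141+549)/646⌉ − ⌈(46·141+549)/646⌉ = ⌈7176/646⌉ − ⌈7035/646⌉ = 12 − 11 = 1
n=47: ⌈(48·141+549)/646⌉ − ⌈(47·141+549)/646⌉ = ⌈7317/646⌉ − ⌈7176/646⌉ = 12 − 12 = 0
n=48: ⌈(49·141+549)/646⌉ − ⌈(48·141+549)/646⌉ = ⌈7458/646⌉ − ⌈7317/646⌉ = 12 − 12 = 0
n=49: ⌈(50·141+549)/646⌉ − ⌈(49·141+549)/646⌉ = ⌈7599/646⌉ − ⌈7458/646⌉ = 12 − 12 = 0
n=50: ⌈(51·141+549)/646⌉ − ⌈(50·141+549)/646⌉ = ⌈7740/646⌉ − ⌈7599/646⌉ = 12 − 12 = 0
n=51: ⌈(52·141+549)/646⌉ − ⌈(51·141+549)/646⌉ = ⌈7881/646⌉ − ⌈7740/646⌉ = 13 − 12 = 1
n=52: ⌈(53·141+549)/646⌉ − ⌈(52·141+549)/646⌉ = ⌈8022/646⌉ − ⌈7881/646⌉ = 13 − 13 = 0
n=53: ⌈(54·141+549)/646⌉ − ⌈(53·141+549)/646⌉ = ⌈8163/646⌉ − ⌈8022/646⌉ = 13 − 13 = 0
n=54: ⌈(55·141+549)/646⌉ − ⌈(54·141+549)/646⌉ = ⌈8304/646⌉ − ⌈8163/646⌉ = 13 − 13 = 0
n=55: ⌈(56·141+549)/646⌉ − ⌈(55·141+549)/646⌉ = ⌈8445/646⌉ − ⌈8304/646⌉ = 14 − 13 = 1
n=56: ⌈(57·141+549)/646⌉ − ⌈(56·141+549)/646⌉ = ⌈8586/646⌉ − ⌈8445/646⌉ = 14 − 14 = 0
n=57: ⌈(58·141+549)/646⌉ − ⌈(57·141+549)/646⌉ = ⌈8727/646⌉ − ⌈8586/646⌉ = 14 − 14 = 0
n=58: ⌈(59·141+549)/646⌉ − ⌈(58·141+549)/646⌉ = ⌈8868/646⌉ − ⌈8727/646⌉ = 14 − 14 = 0
n=59: ⌈(60·141+549)/646⌉ − ⌈(59·141+549)/646⌉ = ⌈9009/646⌉ − ⌈8868/646⌉ = 14 − 14 = 0
n=60: ⌈(61·141+549)/646⌉ − ⌈(60·141+549)/646⌉ = ⌈9150/646⌉ − ⌈9009/646⌉ = 15 − 14 = 1
n=61: ⌈(62·141+549)/646⌉ − ⌈(61·141+549)/646⌉ = ⌈9291/646⌉ − ⌈9150/646⌉ = 15 − 15 = 0
n=62: ⌈(63·141+549)/646⌉ − ⌈(62·141+549)/646⌉ = ⌈9432/646⌉ − ⌈9291/646⌉ = 15 − 15 = 0
n=63: ⌈(64·141+549)/646⌉ − ⌈(63·141+549)/646⌉ = ⌈9573/646⌉ − ⌈9432/646⌉ = 15 − 15 = 0
n=64: ⌈(65·141+549)/646⌉ − ⌈(64·141+549)/646⌉ = ⌈9714/646⌉ − ⌈9573/646⌉ = 16 − 15 = 1
n=65: ⌈(66·141+549)/646⌉ − ⌈(65·141+549)/646⌉ = ⌈9855/646⌉ − ⌈9714/646⌉ = 16 − 16 = 0
n=66: ⌈(67·141+549)/646⌉ − ⌈(66·141+549)/646⌉ = ⌈9996/646⌉ − ⌈9855/646⌉ = 16 − 16 = 0
n=67: ⌈(68·141+549)/646⌉ − ⌈(67·141+549)/646⌉ = ⌈10137/646⌉ − ⌈9996/646⌉ = 16 − 16 = 0
n=68: ⌈(69·141+549)/646⌉ − ⌈(68·141+549)/646⌉ = ⌈10278/646⌉ − ⌈10137/646⌉ = 16 − 16 = 0
n=69: ⌈(70·141+549)/646⌉ − ⌈(69·141+549)/646⌉ = ⌈10419/646⌉ − ⌈10278/646⌉ = 17 − 16 = 1
n=70: ⌈(71·141+549)/646⌉ − ⌈(70·141+549)/646⌉ = ⌈10560/646⌉ − ⌈10419/646⌉ = 17 − 17 = 0
n=71: ⌈(72·141+549)/646⌉ − ⌈(71·141+549)/646⌉ = ⌈10701/646⌉ − ⌈10560/646⌉ = 17 − 17 = 0
n=72: ⌈(73·141+549)/646⌉ − ⌈(72·141+549)/646⌉ = ⌈10842/646⌉ − ⌈10701/646⌉ = 17 − 17 = 0
n=73: ⌈(74·141+549)/646⌉ − ⌈(73·141+549)/646⌉ = ⌈10983/646⌉ − ⌈10842/646⌉ = 18 − 17 = 1
n=74: ⌈(75·141+549)/646⌉ − ⌈(74·141+549)/646⌉ = ⌈11124/646⌉ − ⌈10983/646⌉ = 18 − 18 = 0
n=75: ⌈(76·141+549)/646⌉ − ⌈(75·141+549)/646⌉ = ⌈11265/646⌉ − ⌈11124/646⌉ = 18 − 18 = 0
n=76: ⌈(77·141+549)/646⌉ − ⌈(76·141+549)/646⌉ = ⌈11406/646⌉ − ⌈11265/646⌉ = 18 − 18 = 0
n=77: ⌈(78·141+549)/646⌉ − ⌈(77·141+549)/646⌉ = ⌈11547/646⌉ − ⌈11406/646⌉ = 18 − 18 = 0
n=78: ⌈(79·141+549)/646⌉ − ⌈(78·141+549)/646⌉ = ⌈11688/646⌉ − ⌈11547/646⌉ = 19 − 18 = 1
n=79: ⌈(80·141+549)/646⌉ − ⌈(79·141+549)/646⌉ = ⌈11829/646⌉ − ⌈11688/646⌉ = 19 − 19 = 0
n=80: ⌈(81·141+549)/646⌉ − ⌈(80·141+549)/646⌉ = ⌈11970/646⌉ − ⌈11829/646⌉ = 19 − 19 = 0
n=81: ⌈(82·141+549)/646⌉ − ⌈(81·141+549)/646⌉ = ⌈12111/646⌉ − ⌈11970/646⌉ = 19 − 19 = 0
n=82: ⌈(83·141+549)/646⌉ − ⌈(82·141+549)/646⌉ = ⌈12252/646⌉ − ⌈12111/646⌉ = 19 − 19 = 0
n=83: ⌈(84·141+549)/646⌉ − ⌈(83·141+549)/646⌉ = ⌈12393/646⌉ − ⌈12252/646⌉ = 20 − 19 = 1
n=84: ⌈(85·141+549)/646⌉ − ⌈(84·141+549)/646⌉ = ⌈12534/646⌉ − ⌈12393/646⌉ = 20 − 20 = 0
n=85: ⌈(86·141+549)/646⌉ − ⌈(85·141+549)/646⌉ = ⌈12675/646⌉ − ⌈12534/646⌉ = 20 − 20 = 0
n=86: ⌈(87·141+549)/646⌉ − ⌈(86·141+549)/646⌉ = ⌈12816/646⌉ − ⌈12675/646⌉ = 20 − 20 = 0
n=87: ⌈(88·141+549)/646⌉ − ⌈(87·141+549)/646⌉ = ⌈12957/646⌉ − ⌈12816/646⌉ = 21 − 20 = 1
n=88: ⌈(89·141+549)/646⌉ − ⌈(88·141+549)/646⌉ = ⌈13098/646⌉ − ⌈12957/646⌉ = 21 − 21 = 0
n=89: ⌈(90·141+549)/646⌉ − ⌈(89·141+549)/646⌉ = ⌈13239/646⌉ − ⌈13098/646⌉ = 21 − 21 = 0
n=90: ⌈(91·141+549)/646⌉ − ⌈(90·141+549)/646⌉ = ⌈13380/646⌉ − ⌈13239/646⌉ = 21 − 21 = 0
n=91: ⌈(92·141+549)/646⌉ − ⌈(91·141+549)/646⌉ = ⌈13521/646⌉ − ⌈13380/646⌉ = 21 − 21 = 0
n=92: ⌈(93·141+549)/646⌉ − ⌈(92·141+549)/646⌉ = ⌈13662/646⌉ − ⌈13521/646⌉ = 22 − 21 = 1
n=93: ⌈(94·141+549)/646⌉ − ⌈(93·141+549)/646⌉ = ⌈13803/646⌉ − ⌈13662/646⌉ = 22 − 22 = 0
n=94: ⌈(95·141+549)/646⌉ − ⌈(94·141+549)/646⌉ = ⌈13944/646⌉ − ⌈13803/646⌉ = 22 − 22 = 0
n=95: ⌈(96·141+549)/646⌉ − ⌈(95·141+549)/646⌉ = ⌈14085/646⌉ − ⌈13944/646⌉ = 22 − 22 = 0
n=96: ⌈(97·141+549)/646⌉ − ⌈(96·141+549)/646⌉ = ⌈14226/646⌉ − ⌈14085/646⌉ = 23 − 22 = 1
n=97: ⌈(98·141+549)/646⌉ − ⌈(97·141+549)/646⌉ = ⌈14367/646⌉ − ⌈14226/646⌉ = 23 − 23 = 0
n=98: ⌈(99·141+549)/646⌉ − ⌈(98·141+549)/646⌉ = ⌈14508/646⌉ − ⌈14367/646⌉ = 23 − 23 = 0


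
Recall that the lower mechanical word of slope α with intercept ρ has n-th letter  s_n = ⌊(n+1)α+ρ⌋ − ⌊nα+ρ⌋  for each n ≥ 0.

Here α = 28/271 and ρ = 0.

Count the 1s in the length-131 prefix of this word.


#1s = Σ_{n=0}^{130} s_n = Σ_{n=0}^{130} (⌊(n+1)α+ρ⌋ − ⌊nα+ρ⌋)
the sum telescopes: every ⌊nα+ρ⌋ with 0 < n < 131 appears once with + and once with −, leaving ⌊131α+ρ⌋ − ⌊0·α+ρ⌋
131α + ρ = (131·28) / 271 = 3668/271
ρ = 0/271
⌊3668/271⌋ = 13,  ⌊0/271⌋ = 0
#1s = 13 − 0 = 13

13


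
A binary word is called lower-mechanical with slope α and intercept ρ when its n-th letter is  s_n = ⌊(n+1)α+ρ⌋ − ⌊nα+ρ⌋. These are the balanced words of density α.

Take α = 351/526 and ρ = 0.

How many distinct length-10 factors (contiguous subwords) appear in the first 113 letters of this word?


t_n = ⌊(n·351)/526⌋ for n = 0 … 113:
  n=0…9: ⌊0/526⌋=0 ⌊351/526⌋=0 ⌊702/526⌋=1 ⌊1053/526⌋=2 ⌊1404/526⌋=2 ⌊1755/526⌋=3 ⌊2106/526⌋=4 ⌊2457/526⌋=4 ⌊2808/526⌋=5 ⌊3159/526⌋=6
  n=10…19: ⌊3510/526⌋=6 ⌊3861/526⌋=7 ⌊4212/526⌋=8 ⌊4563/526⌋=8 ⌊4914/526⌋=9 ⌊5265/526⌋=10 ⌊5616/526⌋=10 ⌊5967/526⌋=11 ⌊6318/526⌋=12 ⌊6669/526⌋=12
  n=20…29: ⌊7020/526⌋=13 ⌊7371/526⌋=14 ⌊7722/526⌋=14 ⌊8073/526⌋=15 ⌊8424/526⌋=16 ⌊8775/526⌋=16 ⌊9126/526⌋=17 ⌊9477/526⌋=18 ⌊9828/526⌋=18 ⌊10179/526⌋=19
  n=30…39: ⌊10530/526⌋=20 ⌊10881/526⌋=20 ⌊11232/526⌋=21 ⌊11583/526⌋=22 ⌊11934/526⌋=22 ⌊12285/526⌋=23 ⌊12636/526⌋=24 ⌊12987/526⌋=24 ⌊13338/526⌋=25 ⌊13689/526⌋=26
  n=40…49: ⌊14040/526⌋=26 ⌊14391/526⌋=27 ⌊14742/526⌋=28 ⌊15093/526⌋=28 ⌊15444/526⌋=29 ⌊15795/526⌋=30 ⌊16146/526⌋=30 ⌊16497/526⌋=31 ⌊16848/526⌋=32 ⌊17199/526⌋=32
  n=50…59: ⌊17550/526⌋=33 ⌊17901/526⌋=34 ⌊18252/526⌋=34 ⌊18603/526⌋=35 ⌊18954/526⌋=36 ⌊19305/526⌋=36 ⌊19656/526⌋=37 ⌊20007/526⌋=38 ⌊20358/526⌋=38 ⌊20709/526⌋=39
  n=60…69: ⌊21060/526⌋=40 ⌊21411/526⌋=40 ⌊21762/526⌋=41 ⌊22113/526⌋=42 ⌊22464/526⌋=42 ⌊22815/526⌋=43 ⌊23166/526⌋=44 ⌊23517/526⌋=44 ⌊23868/526⌋=45 ⌊24219/526⌋=46
  n=70…79: ⌊24570/526⌋=46 ⌊24921/526⌋=47 ⌊25272/526⌋=48 ⌊25623/526⌋=48 ⌊25974/526⌋=49 ⌊26325/526⌋=50 ⌊26676/526⌋=50 ⌊27027/526⌋=51 ⌊27378/526⌋=52 ⌊27729/526⌋=52
  n=80…89: ⌊28080/526⌋=53 ⌊28431/526⌋=54 ⌊28782/526⌋=54 ⌊29133/526⌋=55 ⌊29484/526⌋=56 ⌊29835/526⌋=56 ⌊30186/526⌋=57 ⌊30537/526⌋=58 ⌊30888/526⌋=58 ⌊31239/526⌋=59
  n=90…99: ⌊31590/526⌋=60 ⌊31941/526⌋=60 ⌊32292/526⌋=61 ⌊32643/526⌋=62 ⌊32994/526⌋=62 ⌊33345/526⌋=63 ⌊33696/526⌋=64 ⌊34047/526⌋=64 ⌊34398/526⌋=65 ⌊34749/526⌋=66
  n=100…109: ⌊35100/526⌋=66 ⌊35451/526⌋=67 ⌊35802/526⌋=68 ⌊36153/526⌋=68 ⌊36504/526⌋=69 ⌊36855/526⌋=70 ⌊37206/526⌋=70 ⌊37557/526⌋=71 ⌊37908/526⌋=72 ⌊38259/526⌋=72
  n=110…113: ⌊38610/526⌋=73 ⌊38961/526⌋=74 ⌊39312/526⌋=74 ⌊39663/526⌋=75
s_n = t_(n+1) − t_n for n = 0 … 112 gives
prefix = 01101101101101101101101101101101101101101101101101101101101101101101101101101101101101101101101101101101101101101
slide a length-10 window over [0..9] … [103..112] (104 windows); first occurrence of each distinct factor:
  [  0..  9] 0110110110
  [  1.. 10] 1101101101
  [  2.. 11] 1011011011
  (the other 101 windows repeat one of these)
distinct factors: {0110110110, 1011011011, 1101101101}
count = 3  (Sturmian bound for length 10 is 11)

3


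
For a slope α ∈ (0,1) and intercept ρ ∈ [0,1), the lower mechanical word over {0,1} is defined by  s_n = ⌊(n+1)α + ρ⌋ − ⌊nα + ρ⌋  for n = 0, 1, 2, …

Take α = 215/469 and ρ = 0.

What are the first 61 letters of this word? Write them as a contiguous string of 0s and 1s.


n=0: ⌊(1·215)/469⌋ − ⌊(0·215)/469⌋ = ⌊215/469⌋ − ⌊0/469⌋ = 0 − 0 = 0
n=1: ⌊(2·215)/469⌋ − ⌊(1·215)/469⌋ = ⌊430/469⌋ − ⌊215/469⌋ = 0 − 0 = 0
n=2: ⌊(3·215)/469⌋ − ⌊(2·215)/469⌋ = ⌊645/469⌋ − ⌊430/469⌋ = 1 − 0 = 1
n=3: ⌊(4·215)/469⌋ − ⌊(3·215)/469⌋ = ⌊860/469⌋ − ⌊645/469⌋ = 1 − 1 = 0
n=4: ⌊(5·215)/469⌋ − ⌊(4·215)/469⌋ = ⌊1075/469⌋ − ⌊860/469⌋ = 2 − 1 = 1
n=5: ⌊(6·215)/469⌋ − ⌊(5·215)/469⌋ = ⌊1290/469⌋ − ⌊1075/469⌋ = 2 − 2 = 0
n=6: ⌊(7·215)/469⌋ − ⌊(6·215)/469⌋ = ⌊1505/469⌋ − ⌊1290/469⌋ = 3 − 2 = 1
n=7: ⌊(8·215)/469⌋ − ⌊(7·215)/469⌋ = ⌊1720/469⌋ − ⌊1505/469⌋ = 3 − 3 = 0
n=8: ⌊(9·215)/469⌋ − ⌊(8·215)/469⌋ = ⌊1935/469⌋ − ⌊1720/469⌋ = 4 − 3 = 1
n=9: ⌊(10·215)/469⌋ − ⌊(9·215)/469⌋ = ⌊2150/469⌋ − ⌊1935/469⌋ = 4 − 4 = 0
n=10: ⌊(11·215)/469⌋ − ⌊(10·215)/469⌋ = ⌊2365/469⌋ − ⌊2150/469⌋ = 5 − 4 = 1
n=11: ⌊(12·215)/469⌋ − ⌊(11·215)/469⌋ = ⌊2580/469⌋ − ⌊2365/469⌋ = 5 − 5 = 0
n=12: ⌊(13·215)/469⌋ − ⌊(12·215)/469⌋ = ⌊2795/469⌋ − ⌊2580/469⌋ = 5 − 5 = 0
n=13: ⌊(14·215)/469⌋ − ⌊(13·215)/469⌋ = ⌊3010/469⌋ − ⌊2795/469⌋ = 6 − 5 = 1
n=14: ⌊(15·215)/469⌋ − ⌊(14·215)/469⌋ = ⌊3225/469⌋ − ⌊3010/469⌋ = 6 − 6 = 0
n=15: ⌊(16·215)/469⌋ − ⌊(15·215)/469⌋ = ⌊3440/469⌋ − ⌊3225/469⌋ = 7 − 6 = 1
n=16: ⌊(17·215)/469⌋ − ⌊(16·215)/469⌋ = ⌊3655/469⌋ − ⌊3440/469⌋ = 7 − 7 = 0
n=17: ⌊(18·215)/469⌋ − ⌊(17·215)/469⌋ = ⌊3870/469⌋ − ⌊3655/469⌋ = 8 − 7 = 1
n=18: ⌊(19·215)/469⌋ − ⌊(18·215)/469⌋ = ⌊4085/469⌋ − ⌊3870/469⌋ = 8 − 8 = 0
n=19: ⌊(20·215)/469⌋ − ⌊(19·215)/469⌋ = ⌊4300/469⌋ − ⌊4085/469⌋ = 9 − 8 = 1
n=20: ⌊(21·215)/469⌋ − ⌊(20·215)/469⌋ = ⌊4515/469⌋ − ⌊4300/469⌋ = 9 − 9 = 0
n=21: ⌊(22·215)/469⌋ − ⌊(21·215)/469⌋ = ⌊4730/469⌋ − ⌊4515/469⌋ = 10 − 9 = 1
n=22: ⌊(23·215)/469⌋ − ⌊(22·215)/469⌋ = ⌊4945/469⌋ − ⌊4730/469⌋ = 10 − 10 = 0
n=23: ⌊(24·215)/469⌋ − ⌊(23·215)/469⌋ = ⌊5160/469⌋ − ⌊4945/469⌋ = 11 − 10 = 1
n=24: ⌊(25·215)/469⌋ − ⌊(24·215)/469⌋ = ⌊5375/469⌋ − ⌊5160/469⌋ = 11 − 11 = 0
n=25: ⌊(26·215)/469⌋ − ⌊(25·215)/469⌋ = ⌊5590/469⌋ − ⌊5375/469⌋ = 11 − 11 = 0
n=26: ⌊(27·215)/469⌋ − ⌊(26·215)/469⌋ = ⌊5805/469⌋ − ⌊5590/469⌋ = 12 − 11 = 1
n=27: ⌊(28·215)/469⌋ − ⌊(27·215)/469⌋ = ⌊6020/469⌋ − ⌊5805/469⌋ = 12 − 12 = 0
n=28: ⌊(29·215)/469⌋ − ⌊(28·215)/469⌋ = ⌊6235/469⌋ − ⌊6020/469⌋ = 13 − 12 = 1
n=29: ⌊(30·215)/469⌋ − ⌊(29·215)/469⌋ = ⌊6450/469⌋ − ⌊6235/469⌋ = 13 − 13 = 0
n=30: ⌊(31·215)/469⌋ − ⌊(30·215)/469⌋ = ⌊6665/469⌋ − ⌊6450/469⌋ = 14 − 13 = 1
n=31: ⌊(32·215)/469⌋ − ⌊(31·215)/469⌋ = ⌊6880/469⌋ − ⌊6665/469⌋ = 14 − 14 = 0
n=32: ⌊(33·215)/469⌋ − ⌊(32·215)/469⌋ = ⌊7095/469⌋ − ⌊6880/469⌋ = 15 − 14 = 1
n=33: ⌊(34·215)/469⌋ − ⌊(33·215)/469⌋ = ⌊7310/469⌋ − ⌊7095/469⌋ = 15 − 15 = 0
n=34: ⌊(35·215)/469⌋ − ⌊(34·215)/469⌋ = ⌊7525/469⌋ − ⌊7310/469⌋ = 16 − 15 = 1
n=35: ⌊(36·215)/469⌋ − ⌊(35·215)/469⌋ = ⌊7740/469⌋ − ⌊7525/469⌋ = 16 − 16 = 0
n=36: ⌊(37·215)/469⌋ − ⌊(36·215)/469⌋ = ⌊7955/469⌋ − ⌊7740/469⌋ = 16 − 16 = 0
n=37: ⌊(38·215)/469⌋ − ⌊(37·215)/469⌋ = ⌊8170/469⌋ − ⌊7955/469⌋ = 17 − 16 = 1
n=38: ⌊(39·215)/469⌋ − ⌊(38·215)/469⌋ = ⌊8385/469⌋ − ⌊8170/469⌋ = 17 − 17 = 0
n=39: ⌊(40·215)/469⌋ − ⌊(39·215)/469⌋ = ⌊8600/469⌋ − ⌊8385/469⌋ = 18 − 17 = 1
n=40: ⌊(41·215)/469⌋ − ⌊(40·215)/469⌋ = ⌊8815/469⌋ − ⌊8600/469⌋ = 18 − 18 = 0
n=41: ⌊(42·215)/469⌋ − ⌊(41·215)/469⌋ = ⌊9030/469⌋ − ⌊8815/469⌋ = 19 − 18 = 1
n=42: ⌊(43·215)/469⌋ − ⌊(42·215)/469⌋ = ⌊9245/469⌋ − ⌊9030/469⌋ = 19 − 19 = 0
n=43: ⌊(44·215)/469⌋ − ⌊(43·215)/469⌋ = ⌊9460/469⌋ − ⌊9245/469⌋ = 20 − 19 = 1
n=44: ⌊(45·215)/469⌋ − ⌊(44·215)/469⌋ = ⌊9675/469⌋ − ⌊9460/469⌋ = 20 − 20 = 0
n=45: ⌊(46·215)/469⌋ − ⌊(45·215)/469⌋ = ⌊9890/469⌋ − ⌊9675/469⌋ = 21 − 20 = 1
n=46: ⌊(47·215)/469⌋ − ⌊(46·215)/469⌋ = ⌊10105/469⌋ − ⌊9890/469⌋ = 21 − 21 = 0
n=47: ⌊(48·215)/469⌋ − ⌊(47·215)/469⌋ = ⌊10320/469⌋ − ⌊10105/469⌋ = 22 − 21 = 1
n=48: ⌊(49·215)/469⌋ − ⌊(48·215)/469⌋ = ⌊10535/469⌋ − ⌊10320/469⌋ = 22 − 22 = 0
n=49: ⌊(50·215)/469⌋ − ⌊(49·215)/469⌋ = ⌊10750/469⌋ − ⌊10535/469⌋ = 22 − 22 = 0
n=50: ⌊(51·215)/469⌋ − ⌊(50·215)/469⌋ = ⌊10965/469⌋ − ⌊10750/469⌋ = 23 − 22 = 1
n=51: ⌊(52·215)/469⌋ − ⌊(51·215)/469⌋ = ⌊11180/469⌋ − ⌊10965/469⌋ = 23 − 23 = 0
n=52: ⌊(53·215)/469⌋ − ⌊(52·215)/469⌋ = ⌊11395/469⌋ − ⌊11180/469⌋ = 24 − 23 = 1
n=53: ⌊(54·215)/469⌋ − ⌊(53·215)/469⌋ = ⌊11610/469⌋ − ⌊11395/469⌋ = 24 − 24 = 0
n=54: ⌊(55·215)/469⌋ − ⌊(54·215)/469⌋ = ⌊11825/469⌋ − ⌊11610/469⌋ = 25 − 24 = 1
n=55: ⌊(56·215)/469⌋ − ⌊(55·215)/469⌋ = ⌊12040/469⌋ − ⌊11825/469⌋ = 25 − 25 = 0
n=56: ⌊(57·215)/469⌋ − ⌊(56·215)/469⌋ = ⌊12255/469⌋ − ⌊12040/469⌋ = 26 − 25 = 1
n=57: ⌊(58·215)/469⌋ − ⌊(57·215)/469⌋ = ⌊12470/469⌋ − ⌊12255/469⌋ = 26 − 26 = 0
n=58: ⌊(59·215)/469⌋ − ⌊(58·215)/469⌋ = ⌊12685/469⌋ − ⌊12470/469⌋ = 27 − 26 = 1
n=59: ⌊(60·215)/469⌋ − ⌊(59·215)/469⌋ = ⌊12900/469⌋ − ⌊12685/469⌋ = 27 − 27 = 0
n=60: ⌊(61·215)/469⌋ − ⌊(60·215)/469⌋ = ⌊13115/469⌋ − ⌊12900/469⌋ = 27 − 27 = 0

0010101010100101010101010010101010100101010101010010101010100


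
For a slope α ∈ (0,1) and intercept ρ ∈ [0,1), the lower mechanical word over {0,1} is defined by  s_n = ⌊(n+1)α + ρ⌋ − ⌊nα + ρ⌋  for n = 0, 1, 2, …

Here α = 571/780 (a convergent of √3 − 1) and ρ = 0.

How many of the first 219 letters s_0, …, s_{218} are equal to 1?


#1s = Σ_{n=0}^{218} s_n = Σ_{n=0}^{218} (⌊(n+1)α+ρ⌋ − ⌊nα+ρ⌋)
the sum telescopes: every ⌊nα+ρ⌋ with 0 < n < 219 appears once with + and once with −, leaving ⌊219α+ρ⌋ − ⌊0·α+ρ⌋
219α + ρ = (219·571) / 780 = 125049/780
ρ = 0/780
⌊125049/780⌋ = 160,  ⌊0/780⌋ = 0
#1s = 160 − 0 = 160

160


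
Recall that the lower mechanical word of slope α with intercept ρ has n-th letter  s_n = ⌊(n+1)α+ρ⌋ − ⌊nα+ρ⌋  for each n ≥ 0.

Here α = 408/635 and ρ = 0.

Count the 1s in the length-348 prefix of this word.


223

#1s = Σ_{n=0}^{347} s_n = Σ_{n=0}^{347} (⌊(n+1)α+ρ⌋ − ⌊nα+ρ⌋)
the sum telescopes: every ⌊nα+ρ⌋ with 0 < n < 348 appears once with + and once with −, leaving ⌊348α+ρ⌋ − ⌊0·α+ρ⌋
348α + ρ = (348·408) / 635 = 141984/635
ρ = 0/635
⌊141984/635⌋ = 223,  ⌊0/635⌋ = 0
#1s = 223 − 0 = 223


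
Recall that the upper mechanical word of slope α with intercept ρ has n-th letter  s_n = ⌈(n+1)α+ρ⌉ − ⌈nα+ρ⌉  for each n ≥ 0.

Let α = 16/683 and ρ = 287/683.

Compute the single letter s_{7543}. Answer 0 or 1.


(n+1)α + ρ = (7544·16 + 287) / 683 = 120991/683
nα + ρ     = (7543·16 + 287) / 683 = 120975/683
⌈120991/683⌉ = 178,  ⌈120975/683⌉ = 178
s_{7543} = 178 − 178 = 0

0


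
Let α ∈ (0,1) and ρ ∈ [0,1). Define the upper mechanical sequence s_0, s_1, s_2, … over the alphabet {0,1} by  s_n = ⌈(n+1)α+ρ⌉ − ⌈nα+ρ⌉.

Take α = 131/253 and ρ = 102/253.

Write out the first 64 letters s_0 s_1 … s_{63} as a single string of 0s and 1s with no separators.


0101011010101010101010101010101011010101010101010101010101010110

n=0: ⌈(1·131+102)/253⌉ − ⌈(0·131+102)/253⌉ = ⌈233/253⌉ − ⌈102/253⌉ = 1 − 1 = 0
n=1: ⌈(2·131+102)/253⌉ − ⌈(1·131+102)/253⌉ = ⌈364/253⌉ − ⌈233/253⌉ = 2 − 1 = 1
n=2: ⌈(3·131+102)/253⌉ − ⌈(2·131+102)/253⌉ = ⌈495/253⌉ − ⌈364/253⌉ = 2 − 2 = 0
n=3: ⌈(4·131+102)/253⌉ − ⌈(3·131+102)/253⌉ = ⌈626/253⌉ − ⌈495/253⌉ = 3 − 2 = 1
n=4: ⌈(5·131+102)/253⌉ − ⌈(4·131+102)/253⌉ = ⌈757/253⌉ − ⌈626/253⌉ = 3 − 3 = 0
n=5: ⌈(6·131+102)/253⌉ − ⌈(5·131+102)/253⌉ = ⌈888/253⌉ − ⌈757/253⌉ = 4 − 3 = 1
n=6: ⌈(7·131+102)/253⌉ − ⌈(6·131+102)/253⌉ = ⌈1019/253⌉ − ⌈888/253⌉ = 5 − 4 = 1
n=7: ⌈(8·131+102)/253⌉ − ⌈(7·131+102)/253⌉ = ⌈1150/253⌉ − ⌈1019/253⌉ = 5 − 5 = 0
n=8: ⌈(9·131+102)/253⌉ − ⌈(8·131+102)/253⌉ = ⌈1281/253⌉ − ⌈1150/253⌉ = 6 − 5 = 1
n=9: ⌈(10·131+102)/253⌉ − ⌈(9·131+102)/253⌉ = ⌈1412/253⌉ − ⌈1281/253⌉ = 6 − 6 = 0
n=10: ⌈(11·131+102)/253⌉ − ⌈(10·131+102)/253⌉ = ⌈1543/253⌉ − ⌈1412/253⌉ = 7 − 6 = 1
n=11: ⌈(12·131+102)/253⌉ − ⌈(11·131+102)/253⌉ = ⌈1674/253⌉ − ⌈1543/253⌉ = 7 − 7 = 0
n=12: ⌈(13·131+102)/253⌉ − ⌈(12·131+102)/253⌉ = ⌈1805/253⌉ − ⌈1674/253⌉ = 8 − 7 = 1
n=13: ⌈(14·131+102)/253⌉ − ⌈(13·131+102)/253⌉ = ⌈1936/253⌉ − ⌈1805/253⌉ = 8 − 8 = 0
n=14: ⌈(15·131+102)/253⌉ − ⌈(14·131+102)/253⌉ = ⌈2067/253⌉ − ⌈1936/253⌉ = 9 − 8 = 1
n=15: ⌈(16·131+102)/253⌉ − ⌈(15·131+102)/253⌉ = ⌈2198/253⌉ − ⌈2067/253⌉ = 9 − 9 = 0
n=16: ⌈(17·131+102)/253⌉ − ⌈(16·131+102)/253⌉ = ⌈2329/253⌉ − ⌈2198/253⌉ = 10 − 9 = 1
n=17: ⌈(18·131+102)/253⌉ − ⌈(17·131+102)/253⌉ = ⌈2460/253⌉ − ⌈2329/253⌉ = 10 − 10 = 0
n=18: ⌈(19·131+102)/253⌉ − ⌈(18·131+102)/253⌉ = ⌈2591/253⌉ − ⌈2460/253⌉ = 11 − 10 = 1
n=19: ⌈(20·131+102)/253⌉ − ⌈(19·131+102)/253⌉ = ⌈2722/253⌉ − ⌈2591/253⌉ = 11 − 11 = 0
n=20: ⌈(21·131+102)/253⌉ − ⌈(20·131+102)/253⌉ = ⌈2853/253⌉ − ⌈2722/253⌉ = 12 − 11 = 1
n=21: ⌈(22·131+102)/253⌉ − ⌈(21·131+102)/253⌉ = ⌈2984/253⌉ − ⌈2853/253⌉ = 12 − 12 = 0
n=22: ⌈(23·131+102)/253⌉ − ⌈(22·131+102)/253⌉ = ⌈3115/253⌉ − ⌈2984/253⌉ = 13 − 12 = 1
n=23: ⌈(24·131+102)/253⌉ − ⌈(23·131+102)/253⌉ = ⌈3246/253⌉ − ⌈3115/253⌉ = 13 − 13 = 0
n=24: ⌈(25·131+102)/253⌉ − ⌈(24·131+102)/253⌉ = ⌈3377/253⌉ − ⌈3246/253⌉ = 14 − 13 = 1
n=25: ⌈(26·131+102)/253⌉ − ⌈(25·131+102)/253⌉ = ⌈3508/253⌉ − ⌈3377/253⌉ = 14 − 14 = 0
n=26: ⌈(27·131+102)/253⌉ − ⌈(26·131+102)/253⌉ = ⌈3639/253⌉ − ⌈3508/253⌉ = 15 − 14 = 1
n=27: ⌈(28·131+102)/253⌉ − ⌈(27·131+102)/253⌉ = ⌈3770/253⌉ − ⌈3639/253⌉ = 15 − 15 = 0
n=28: ⌈(29·131+102)/253⌉ − ⌈(28·131+102)/253⌉ = ⌈3901/253⌉ − ⌈3770/253⌉ = 16 − 15 = 1
n=29: ⌈(30·131+102)/253⌉ − ⌈(29·131+102)/253⌉ = ⌈4032/253⌉ − ⌈3901/253⌉ = 16 − 16 = 0
n=30: ⌈(31·131+102)/253⌉ − ⌈(30·131+102)/253⌉ = ⌈4163/253⌉ − ⌈4032/253⌉ = 17 − 16 = 1
n=31: ⌈(32·131+102)/253⌉ − ⌈(31·131+102)/253⌉ = ⌈4294/253⌉ − ⌈4163/253⌉ = 17 − 17 = 0
n=32: ⌈(33·131+102)/253⌉ − ⌈(32·131+102)/253⌉ = ⌈4425/253⌉ − ⌈4294/253⌉ = 18 − 17 = 1
n=33: ⌈(34·131+102)/253⌉ − ⌈(33·131+102)/253⌉ = ⌈4556/253⌉ − ⌈4425/253⌉ = 19 − 18 = 1
n=34: ⌈(35·131+102)/253⌉ − ⌈(34·131+102)/253⌉ = ⌈4687/253⌉ − ⌈4556/253⌉ = 19 − 19 = 0
n=35: ⌈(36·131+102)/253⌉ − ⌈(35·131+102)/253⌉ = ⌈4818/253⌉ − ⌈4687/253⌉ = 20 − 19 = 1
n=36: ⌈(37·131+102)/253⌉ − ⌈(36·131+102)/253⌉ = ⌈4949/253⌉ − ⌈4818/253⌉ = 20 − 20 = 0
n=37: ⌈(38·131+102)/253⌉ − ⌈(37·131+102)/253⌉ = ⌈5080/253⌉ − ⌈4949/253⌉ = 21 − 20 = 1
n=38: ⌈(39·131+102)/253⌉ − ⌈(38·131+102)/253⌉ = ⌈5211/253⌉ − ⌈5080/253⌉ = 21 − 21 = 0
n=39: ⌈(40·131+102)/253⌉ − ⌈(39·131+102)/253⌉ = ⌈5342/253⌉ − ⌈5211/253⌉ = 22 − 21 = 1
n=40: ⌈(41·131+102)/253⌉ − ⌈(40·131+102)/253⌉ = ⌈5473/253⌉ − ⌈5342/253⌉ = 22 − 22 = 0
n=41: ⌈(42·131+102)/253⌉ − ⌈(41·131+102)/253⌉ = ⌈5604/253⌉ − ⌈5473/253⌉ = 23 − 22 = 1
n=42: ⌈(43·131+102)/253⌉ − ⌈(42·131+102)/253⌉ = ⌈5735/253⌉ − ⌈5604/253⌉ = 23 − 23 = 0
n=43: ⌈(44·131+102)/253⌉ − ⌈(43·131+102)/253⌉ = ⌈5866/253⌉ − ⌈5735/253⌉ = 24 − 23 = 1
n=44: ⌈(45·131+102)/253⌉ − ⌈(44·131+102)/253⌉ = ⌈5997/253⌉ − ⌈5866/253⌉ = 24 − 24 = 0
n=45: ⌈(46·131+102)/253⌉ − ⌈(45·131+102)/253⌉ = ⌈6128/253⌉ − ⌈5997/253⌉ = 25 − 24 = 1
n=46: ⌈(47·131+102)/253⌉ − ⌈(46·131+102)/253⌉ = ⌈6259/253⌉ − ⌈6128/253⌉ = 25 − 25 = 0
n=47: ⌈(48·131+102)/253⌉ − ⌈(47·131+102)/253⌉ = ⌈6390/253⌉ − ⌈6259/253⌉ = 26 − 25 = 1
n=48: ⌈(49·131+102)/253⌉ − ⌈(48·131+102)/253⌉ = ⌈6521/253⌉ − ⌈6390/253⌉ = 26 − 26 = 0
n=49: ⌈(50·131+102)/253⌉ − ⌈(49·131+102)/253⌉ = ⌈6652/253⌉ − ⌈6521/253⌉ = 27 − 26 = 1
n=50: ⌈(51·131+102)/253⌉ − ⌈(50·131+102)/253⌉ = ⌈6783/253⌉ − ⌈6652/253⌉ = 27 − 27 = 0
n=51: ⌈(52·131+102)/253⌉ − ⌈(51·131+102)/253⌉ = ⌈6914/253⌉ − ⌈6783/253⌉ = 28 − 27 = 1
n=52: ⌈(53·131+102)/253⌉ − ⌈(52·131+102)/253⌉ = ⌈7045/253⌉ − ⌈6914/253⌉ = 28 − 28 = 0
n=53: ⌈(54·131+102)/253⌉ − ⌈(53·131+102)/253⌉ = ⌈7176/253⌉ − ⌈7045/253⌉ = 29 − 28 = 1
n=54: ⌈(55·131+102)/253⌉ − ⌈(54·131+102)/253⌉ = ⌈7307/253⌉ − ⌈7176/253⌉ = 29 − 29 = 0
n=55: ⌈(56·131+102)/253⌉ − ⌈(55·131+102)/253⌉ = ⌈7438/253⌉ − ⌈7307/253⌉ = 30 − 29 = 1
n=56: ⌈(57·131+102)/253⌉ − ⌈(56·131+102)/253⌉ = ⌈7569/253⌉ − ⌈7438/253⌉ = 30 − 30 = 0
n=57: ⌈(58·131+102)/253⌉ − ⌈(57·131+102)/253⌉ = ⌈7700/253⌉ − ⌈7569/253⌉ = 31 − 30 = 1
n=58: ⌈(59·131+102)/253⌉ − ⌈(58·131+102)/253⌉ = ⌈7831/253⌉ − ⌈7700/253⌉ = 31 − 31 = 0
n=59: ⌈(60·131+102)/253⌉ − ⌈(59·131+102)/253⌉ = ⌈7962/253⌉ − ⌈7831/253⌉ = 32 − 31 = 1
n=60: ⌈(61·131+102)/253⌉ − ⌈(60·131+102)/253⌉ = ⌈8093/253⌉ − ⌈7962/253⌉ = 32 − 32 = 0
n=61: ⌈(62·131+102)/253⌉ − ⌈(61·131+102)/253⌉ = ⌈8224/253⌉ − ⌈8093/253⌉ = 33 − 32 = 1
n=62: ⌈(63·131+102)/253⌉ − ⌈(62·131+102)/253⌉ = ⌈8355/253⌉ − ⌈8224/253⌉ = 34 − 33 = 1
n=63: ⌈(64·131+102)/253⌉ − ⌈(63·131+102)/253⌉ = ⌈8486/253⌉ − ⌈8355/253⌉ = 34 − 34 = 0


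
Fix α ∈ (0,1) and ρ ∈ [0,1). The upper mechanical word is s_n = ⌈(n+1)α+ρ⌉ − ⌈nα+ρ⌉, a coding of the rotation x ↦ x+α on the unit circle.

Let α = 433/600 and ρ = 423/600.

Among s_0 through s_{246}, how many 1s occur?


178

#1s = Σ_{n=0}^{246} s_n = Σ_{n=0}^{246} (⌈(n+1)α+ρ⌉ − ⌈nα+ρ⌉)
the sum telescopes: every ⌈nα+ρ⌉ with 0 < n < 247 appears once with + and once with −, leaving ⌈247α+ρ⌉ − ⌈0·α+ρ⌉
247α + ρ = (247·433 + 423) / 600 = 107374/600
ρ = 423/600
⌈107374/600⌉ = 179,  ⌈423/600⌉ = 1
#1s = 179 − 1 = 178


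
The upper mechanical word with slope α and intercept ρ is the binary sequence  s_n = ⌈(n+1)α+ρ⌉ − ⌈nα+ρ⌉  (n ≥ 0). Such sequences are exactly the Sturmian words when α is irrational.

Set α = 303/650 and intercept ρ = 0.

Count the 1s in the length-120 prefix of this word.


#1s = Σ_{n=0}^{119} s_n = Σ_{n=0}^{119} (⌈(n+1)α+ρ⌉ − ⌈nα+ρ⌉)
the sum telescopes: every ⌈nα+ρ⌉ with 0 < n < 120 appears once with + and once with −, leaving ⌈120α+ρ⌉ − ⌈0·α+ρ⌉
120α + ρ = (120·303) / 650 = 36360/650
ρ = 0/650
⌈36360/650⌉ = 56,  ⌈0/650⌉ = 0
#1s = 56 − 0 = 56

56


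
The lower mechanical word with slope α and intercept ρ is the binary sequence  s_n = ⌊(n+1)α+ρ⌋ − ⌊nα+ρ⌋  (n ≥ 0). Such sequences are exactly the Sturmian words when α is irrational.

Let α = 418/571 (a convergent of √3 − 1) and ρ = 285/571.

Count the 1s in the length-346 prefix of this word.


253

#1s = Σ_{n=0}^{345} s_n = Σ_{n=0}^{345} (⌊(n+1)α+ρ⌋ − ⌊nα+ρ⌋)
the sum telescopes: every ⌊nα+ρ⌋ with 0 < n < 346 appears once with + and once with −, leaving ⌊346α+ρ⌋ − ⌊0·α+ρ⌋
346α + ρ = (346·418 + 285) / 571 = 144913/571
ρ = 285/571
⌊144913/571⌋ = 253,  ⌊285/571⌋ = 0
#1s = 253 − 0 = 253


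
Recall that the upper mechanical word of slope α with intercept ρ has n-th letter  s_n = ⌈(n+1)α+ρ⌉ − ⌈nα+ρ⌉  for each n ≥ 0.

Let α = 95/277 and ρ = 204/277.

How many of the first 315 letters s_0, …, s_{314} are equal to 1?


#1s = Σ_{n=0}^{314} s_n = Σ_{n=0}^{314} (⌈(n+1)α+ρ⌉ − ⌈nα+ρ⌉)
the sum telescopes: every ⌈nα+ρ⌉ with 0 < n < 315 appears once with + and once with −, leaving ⌈315α+ρ⌉ − ⌈0·α+ρ⌉
315α + ρ = (315·95 + 204) / 277 = 30129/277
ρ = 204/277
⌈30129/277⌉ = 109,  ⌈204/277⌉ = 1
#1s = 109 − 1 = 108

108


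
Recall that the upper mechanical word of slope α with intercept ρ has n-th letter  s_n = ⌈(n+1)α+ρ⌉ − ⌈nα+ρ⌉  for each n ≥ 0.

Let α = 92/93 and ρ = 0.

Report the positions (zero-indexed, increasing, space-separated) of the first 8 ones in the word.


n=0: ⌈92/93⌉−⌈0/93⌉ = 1−0 = 1  ← one
n=1: ⌈184/93⌉−⌈92/93⌉ = 2−1 = 1  ← one
n=2: ⌈276/93⌉−⌈184/93⌉ = 3−2 = 1  ← one
n=3: ⌈368/93⌉−⌈276/93⌉ = 4−3 = 1  ← one
n=4: ⌈460/93⌉−⌈368/93⌉ = 5−4 = 1  ← one
n=5: ⌈552/93⌉−⌈460/93⌉ = 6−5 = 1  ← one
n=6: ⌈644/93⌉−⌈552/93⌉ = 7−6 = 1  ← one
n=7: ⌈736/93⌉−⌈644/93⌉ = 8−7 = 1  ← one
positions of the first 8 ones: 0 1 2 3 4 5 6 7

0 1 2 3 4 5 6 7


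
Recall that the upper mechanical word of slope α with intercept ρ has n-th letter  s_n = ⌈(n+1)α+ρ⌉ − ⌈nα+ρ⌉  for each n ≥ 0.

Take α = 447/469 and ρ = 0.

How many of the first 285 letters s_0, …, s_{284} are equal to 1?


272

#1s = Σ_{n=0}^{284} s_n = Σ_{n=0}^{284} (⌈(n+1)α+ρ⌉ − ⌈nα+ρ⌉)
the sum telescopes: every ⌈nα+ρ⌉ with 0 < n < 285 appears once with + and once with −, leaving ⌈285α+ρ⌉ − ⌈0·α+ρ⌉
285α + ρ = (285·447) / 469 = 127395/469
ρ = 0/469
⌈127395/469⌉ = 272,  ⌈0/469⌉ = 0
#1s = 272 − 0 = 272


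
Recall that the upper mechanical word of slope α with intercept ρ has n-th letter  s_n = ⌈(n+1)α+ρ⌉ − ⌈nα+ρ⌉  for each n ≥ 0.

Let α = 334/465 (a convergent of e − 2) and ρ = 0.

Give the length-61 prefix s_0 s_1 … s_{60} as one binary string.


1110111011011101101110110111011011101110110111011011101101110

n=0: ⌈(1·334)/465⌉ − ⌈(0·334)/465⌉ = ⌈334/465⌉ − ⌈0/465⌉ = 1 − 0 = 1
n=1: ⌈(2·334)/465⌉ − ⌈(1·334)/465⌉ = ⌈668/465⌉ − ⌈334/465⌉ = 2 − 1 = 1
n=2: ⌈(3·334)/465⌉ − ⌈(2·334)/465⌉ = ⌈1002/465⌉ − ⌈668/465⌉ = 3 − 2 = 1
n=3: ⌈(4·334)/465⌉ − ⌈(3·334)/465⌉ = ⌈1336/465⌉ − ⌈1002/465⌉ = 3 − 3 = 0
n=4: ⌈(5·334)/465⌉ − ⌈(4·334)/465⌉ = ⌈1670/465⌉ − ⌈1336/465⌉ = 4 − 3 = 1
n=5: ⌈(6·334)/465⌉ − ⌈(5·334)/465⌉ = ⌈2004/465⌉ − ⌈1670/465⌉ = 5 − 4 = 1
n=6: ⌈(7·334)/465⌉ − ⌈(6·334)/465⌉ = ⌈2338/465⌉ − ⌈2004/465⌉ = 6 − 5 = 1
n=7: ⌈(8·334)/465⌉ − ⌈(7·334)/465⌉ = ⌈2672/465⌉ − ⌈2338/465⌉ = 6 − 6 = 0
n=8: ⌈(9·334)/465⌉ − ⌈(8·334)/465⌉ = ⌈3006/465⌉ − ⌈2672/465⌉ = 7 − 6 = 1
n=9: ⌈(10·334)/465⌉ − ⌈(9·334)/465⌉ = ⌈3340/465⌉ − ⌈3006/465⌉ = 8 − 7 = 1
n=10: ⌈(11·334)/465⌉ − ⌈(10·334)/465⌉ = ⌈3674/465⌉ − ⌈3340/465⌉ = 8 − 8 = 0
n=11: ⌈(12·334)/465⌉ − ⌈(11·334)/465⌉ = ⌈4008/465⌉ − ⌈3674/465⌉ = 9 − 8 = 1
n=12: ⌈(13·334)/465⌉ − ⌈(12·334)/465⌉ = ⌈4342/465⌉ − ⌈4008/465⌉ = 10 − 9 = 1
n=13: ⌈(14·334)/465⌉ − ⌈(13·334)/465⌉ = ⌈4676/465⌉ − ⌈4342/465⌉ = 11 − 10 = 1
n=14: ⌈(15·334)/465⌉ − ⌈(14·334)/465⌉ = ⌈5010/465⌉ − ⌈4676/465⌉ = 11 − 11 = 0
n=15: ⌈(16·334)/465⌉ − ⌈(15·334)/465⌉ = ⌈5344/465⌉ − ⌈5010/465⌉ = 12 − 11 = 1
n=16: ⌈(17·334)/465⌉ − ⌈(16·334)/465⌉ = ⌈5678/465⌉ − ⌈5344/465⌉ = 13 − 12 = 1
n=17: ⌈(18·334)/465⌉ − ⌈(17·334)/465⌉ = ⌈6012/465⌉ − ⌈5678/465⌉ = 13 − 13 = 0
n=18: ⌈(19·334)/465⌉ − ⌈(18·334)/465⌉ = ⌈6346/465⌉ − ⌈6012/465⌉ = 14 − 13 = 1
n=19: ⌈(20·334)/465⌉ − ⌈(19·334)/465⌉ = ⌈6680/465⌉ − ⌈6346/465⌉ = 15 − 14 = 1
n=20: ⌈(21·334)/465⌉ − ⌈(20·334)/465⌉ = ⌈7014/465⌉ − ⌈6680/465⌉ = 16 − 15 = 1
n=21: ⌈(22·334)/465⌉ − ⌈(21·334)/465⌉ = ⌈7348/465⌉ − ⌈7014/465⌉ = 16 − 16 = 0
n=22: ⌈(23·334)/465⌉ − ⌈(22·334)/465⌉ = ⌈7682/465⌉ − ⌈7348/465⌉ = 17 − 16 = 1
n=23: ⌈(24·334)/465⌉ − ⌈(23·334)/465⌉ = ⌈8016/465⌉ − ⌈7682/465⌉ = 18 − 17 = 1
n=24: ⌈(25·334)/465⌉ − ⌈(24·334)/465⌉ = ⌈8350/465⌉ − ⌈8016/465⌉ = 18 − 18 = 0
n=25: ⌈(26·334)/465⌉ − ⌈(25·334)/465⌉ = ⌈8684/465⌉ − ⌈8350/465⌉ = 19 − 18 = 1
n=26: ⌈(27·334)/465⌉ − ⌈(26·334)/465⌉ = ⌈9018/465⌉ − ⌈8684/465⌉ = 20 − 19 = 1
n=27: ⌈(28·334)/465⌉ − ⌈(27·334)/465⌉ = ⌈9352/465⌉ − ⌈9018/465⌉ = 21 − 20 = 1
n=28: ⌈(29·334)/465⌉ − ⌈(28·334)/465⌉ = ⌈9686/465⌉ − ⌈9352/465⌉ = 21 − 21 = 0
n=29: ⌈(30·334)/465⌉ − ⌈(29·334)/465⌉ = ⌈10020/465⌉ − ⌈9686/465⌉ = 22 − 21 = 1
n=30: ⌈(31·334)/465⌉ − ⌈(30·334)/465⌉ = ⌈10354/465⌉ − ⌈10020/465⌉ = 23 − 22 = 1
n=31: ⌈(32·334)/465⌉ − ⌈(31·334)/465⌉ = ⌈10688/465⌉ − ⌈10354/465⌉ = 23 − 23 = 0
n=32: ⌈(33·334)/465⌉ − ⌈(32·334)/465⌉ = ⌈11022/465⌉ − ⌈10688/465⌉ = 24 − 23 = 1
n=33: ⌈(34·334)/465⌉ − ⌈(33·334)/465⌉ = ⌈11356/465⌉ − ⌈11022/465⌉ = 25 − 24 = 1
n=34: ⌈(35·334)/465⌉ − ⌈(34·334)/465⌉ = ⌈11690/465⌉ − ⌈11356/465⌉ = 26 − 25 = 1
n=35: ⌈(36·334)/465⌉ − ⌈(35·334)/465⌉ = ⌈12024/465⌉ − ⌈11690/465⌉ = 26 − 26 = 0
n=36: ⌈(37·334)/465⌉ − ⌈(36·334)/465⌉ = ⌈12358/465⌉ − ⌈12024/465⌉ = 27 − 26 = 1
n=37: ⌈(38·334)/465⌉ − ⌈(37·334)/465⌉ = ⌈12692/465⌉ − ⌈12358/465⌉ = 28 − 27 = 1
n=38: ⌈(39·334)/465⌉ − ⌈(38·334)/465⌉ = ⌈13026/465⌉ − ⌈12692/465⌉ = 29 − 28 = 1
n=39: ⌈(40·334)/465⌉ − ⌈(39·334)/465⌉ = ⌈13360/465⌉ − ⌈13026/465⌉ = 29 − 29 = 0
n=40: ⌈(41·334)/465⌉ − ⌈(40·334)/465⌉ = ⌈13694/465⌉ − ⌈13360/465⌉ = 30 − 29 = 1
n=41: ⌈(42·334)/465⌉ − ⌈(41·334)/465⌉ = ⌈14028/465⌉ − ⌈13694/465⌉ = 31 − 30 = 1
n=42: ⌈(43·334)/465⌉ − ⌈(42·334)/465⌉ = ⌈14362/465⌉ − ⌈14028/465⌉ = 31 − 31 = 0
n=43: ⌈(44·334)/465⌉ − ⌈(43·334)/465⌉ = ⌈14696/465⌉ − ⌈14362/465⌉ = 32 − 31 = 1
n=44: ⌈(45·334)/465⌉ − ⌈(44·334)/465⌉ = ⌈15030/465⌉ − ⌈14696/465⌉ = 33 − 32 = 1
n=45: ⌈(46·334)/465⌉ − ⌈(45·334)/465⌉ = ⌈15364/465⌉ − ⌈15030/465⌉ = 34 − 33 = 1
n=46: ⌈(47·334)/465⌉ − ⌈(46·334)/465⌉ = ⌈15698/465⌉ − ⌈15364/465⌉ = 34 − 34 = 0
n=47: ⌈(48·334)/465⌉ − ⌈(47·334)/465⌉ = ⌈16032/465⌉ − ⌈15698/465⌉ = 35 − 34 = 1
n=48: ⌈(49·334)/465⌉ − ⌈(48·334)/465⌉ = ⌈16366/465⌉ − ⌈16032/465⌉ = 36 − 35 = 1
n=49: ⌈(50·334)/465⌉ − ⌈(49·334)/465⌉ = ⌈16700/465⌉ − ⌈16366/465⌉ = 36 − 36 = 0
n=50: ⌈(51·334)/465⌉ − ⌈(50·334)/465⌉ = ⌈17034/465⌉ − ⌈16700/465⌉ = 37 − 36 = 1
n=51: ⌈(52·334)/465⌉ − ⌈(51·334)/465⌉ = ⌈17368/465⌉ − ⌈17034/465⌉ = 38 − 37 = 1
n=52: ⌈(53·334)/465⌉ − ⌈(52·334)/465⌉ = ⌈17702/465⌉ − ⌈17368/465⌉ = 39 − 38 = 1
n=53: ⌈(54·334)/465⌉ − ⌈(53·334)/465⌉ = ⌈18036/465⌉ − ⌈17702/465⌉ = 39 − 39 = 0
n=54: ⌈(55·334)/465⌉ − ⌈(54·334)/465⌉ = ⌈18370/465⌉ − ⌈18036/465⌉ = 40 − 39 = 1
n=55: ⌈(56·334)/465⌉ − ⌈(55·334)/465⌉ = ⌈18704/465⌉ − ⌈18370/465⌉ = 41 − 40 = 1
n=56: ⌈(57·334)/465⌉ − ⌈(56·334)/465⌉ = ⌈19038/465⌉ − ⌈18704/465⌉ = 41 − 41 = 0
n=57: ⌈(58·334)/465⌉ − ⌈(57·334)/465⌉ = ⌈19372/465⌉ − ⌈19038/465⌉ = 42 − 41 = 1
n=58: ⌈(59·334)/465⌉ − ⌈(58·334)/465⌉ = ⌈19706/465⌉ − ⌈19372/465⌉ = 43 − 42 = 1
n=59: ⌈(60·334)/465⌉ − ⌈(59·334)/465⌉ = ⌈20040/465⌉ − ⌈19706/465⌉ = 44 − 43 = 1
n=60: ⌈(61·334)/465⌉ − ⌈(60·334)/465⌉ = ⌈20374/465⌉ − ⌈20040/465⌉ = 44 − 44 = 0
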